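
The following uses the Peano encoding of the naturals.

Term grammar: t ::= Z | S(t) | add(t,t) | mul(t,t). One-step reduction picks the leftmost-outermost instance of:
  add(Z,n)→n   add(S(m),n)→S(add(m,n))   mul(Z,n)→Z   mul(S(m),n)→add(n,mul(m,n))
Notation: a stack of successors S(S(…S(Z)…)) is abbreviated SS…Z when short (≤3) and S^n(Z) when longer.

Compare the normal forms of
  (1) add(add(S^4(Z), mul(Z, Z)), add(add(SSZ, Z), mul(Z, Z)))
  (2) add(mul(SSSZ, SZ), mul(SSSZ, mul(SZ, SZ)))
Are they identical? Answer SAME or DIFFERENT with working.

Answer: SAME — A ⇓ S^6(Z), B ⇓ S^6(Z)

Reduction:
Term A:
  start: add(add(S^4(Z), mul(Z, Z)), add(add(SSZ, Z), mul(Z, Z)))
  [1] add(S(add(SSSZ, mul(Z, Z))), add(add(SSZ, Z), mul(Z, Z)))
  [2] S(add(add(SSSZ, mul(Z, Z)), add(add(SSZ, Z), mul(Z, Z))))
  [3] S(add(S(add(SSZ, mul(Z, Z))), add(add(SSZ, Z), mul(Z, Z))))
  [4] S(S(add(add(SSZ, mul(Z, Z)), add(add(SSZ, Z), mul(Z, Z)))))
  [5] S(S(add(S(add(SZ, mul(Z, Z))), add(add(SSZ, Z), mul(Z, Z)))))
  [6] S(S(S(add(add(SZ, mul(Z, Z)), add(add(SSZ, Z), mul(Z, Z))))))
  [7] S(S(S(add(S(add(Z, mul(Z, Z))), add(add(SSZ, Z), mul(Z, Z))))))
  [8] S(S(S(S(add(add(Z, mul(Z, Z)), add(add(SSZ, Z), mul(Z, Z)))))))
  [9] S(S(S(S(add(mul(Z, Z), add(add(SSZ, Z), mul(Z, Z)))))))
  [10] S(S(S(S(add(Z, add(add(SSZ, Z), mul(Z, Z)))))))
  [11] S(S(S(S(add(add(SSZ, Z), mul(Z, Z))))))
  [12] S(S(S(S(add(S(add(SZ, Z)), mul(Z, Z))))))
  [13] S(S(S(S(S(add(add(SZ, Z), mul(Z, Z)))))))
  [14] S(S(S(S(S(add(S(add(Z, Z)), mul(Z, Z)))))))
  [15] S(S(S(S(S(S(add(add(Z, Z), mul(Z, Z))))))))
  [16] S(S(S(S(S(S(add(Z, mul(Z, Z))))))))
  [17] S(S(S(S(S(S(mul(Z, Z)))))))
  [18] S^6(Z)

Term B:
  start: add(mul(SSSZ, SZ), mul(SSSZ, mul(SZ, SZ)))
  [1] add(add(SZ, mul(SSZ, SZ)), mul(SSSZ, mul(SZ, SZ)))
  [2] add(S(add(Z, mul(SSZ, SZ))), mul(SSSZ, mul(SZ, SZ)))
  [3] S(add(add(Z, mul(SSZ, SZ)), mul(SSSZ, mul(SZ, SZ))))
  [4] S(add(mul(SSZ, SZ), mul(SSSZ, mul(SZ, SZ))))
  [5] S(add(add(SZ, mul(SZ, SZ)), mul(SSSZ, mul(SZ, SZ))))
  [6] S(add(S(add(Z, mul(SZ, SZ))), mul(SSSZ, mul(SZ, SZ))))
  [7] S(S(add(add(Z, mul(SZ, SZ)), mul(SSSZ, mul(SZ, SZ)))))
  [8] S(S(add(mul(SZ, SZ), mul(SSSZ, mul(SZ, SZ)))))
  [9] S(S(add(add(SZ, mul(Z, SZ)), mul(SSSZ, mul(SZ, SZ)))))
  [10] S(S(add(S(add(Z, mul(Z, SZ))), mul(SSSZ, mul(SZ, SZ)))))
  [11] S(S(S(add(add(Z, mul(Z, SZ)), mul(SSSZ, mul(SZ, SZ))))))
  [12] S(S(S(add(mul(Z, SZ), mul(SSSZ, mul(SZ, SZ))))))
  [13] S(S(S(add(Z, mul(SSSZ, mul(SZ, SZ))))))
  [14] S(S(S(mul(SSSZ, mul(SZ, SZ)))))
  [15] S(S(S(add(mul(SZ, SZ), mul(SSZ, mul(SZ, SZ))))))
  [16] S(S(S(add(add(SZ, mul(Z, SZ)), mul(SSZ, mul(SZ, SZ))))))
  [17] S(S(S(add(S(add(Z, mul(Z, SZ))), mul(SSZ, mul(SZ, SZ))))))
  [18] S(S(S(S(add(add(Z, mul(Z, SZ)), mul(SSZ, mul(SZ, SZ)))))))
  [19] S(S(S(S(add(mul(Z, SZ), mul(SSZ, mul(SZ, SZ)))))))
  [20] S(S(S(S(add(Z, mul(SSZ, mul(SZ, SZ)))))))
  [21] S(S(S(S(mul(SSZ, mul(SZ, SZ))))))
  [22] S(S(S(S(add(mul(SZ, SZ), mul(SZ, mul(SZ, SZ)))))))
  [23] S(S(S(S(add(add(SZ, mul(Z, SZ)), mul(SZ, mul(SZ, SZ)))))))
  [24] S(S(S(S(add(S(add(Z, mul(Z, SZ))), mul(SZ, mul(SZ, SZ)))))))
  [25] S(S(S(S(S(add(add(Z, mul(Z, SZ)), mul(SZ, mul(SZ, SZ))))))))
  [26] S(S(S(S(S(add(mul(Z, SZ), mul(SZ, mul(SZ, SZ))))))))
  [27] S(S(S(S(S(add(Z, mul(SZ, mul(SZ, SZ))))))))
  [28] S(S(S(S(S(mul(SZ, mul(SZ, SZ)))))))
  [29] S(S(S(S(S(add(mul(SZ, SZ), mul(Z, mul(SZ, SZ))))))))
  [30] S(S(S(S(S(add(add(SZ, mul(Z, SZ)), mul(Z, mul(SZ, SZ))))))))
  [31] S(S(S(S(S(add(S(add(Z, mul(Z, SZ))), mul(Z, mul(SZ, SZ))))))))
  [32] S(S(S(S(S(S(add(add(Z, mul(Z, SZ)), mul(Z, mul(SZ, SZ)))))))))
  [33] S(S(S(S(S(S(add(mul(Z, SZ), mul(Z, mul(SZ, SZ)))))))))
  [34] S(S(S(S(S(S(add(Z, mul(Z, mul(SZ, SZ)))))))))
  [35] S(S(S(S(S(S(mul(Z, mul(SZ, SZ))))))))
  [36] S^6(Z)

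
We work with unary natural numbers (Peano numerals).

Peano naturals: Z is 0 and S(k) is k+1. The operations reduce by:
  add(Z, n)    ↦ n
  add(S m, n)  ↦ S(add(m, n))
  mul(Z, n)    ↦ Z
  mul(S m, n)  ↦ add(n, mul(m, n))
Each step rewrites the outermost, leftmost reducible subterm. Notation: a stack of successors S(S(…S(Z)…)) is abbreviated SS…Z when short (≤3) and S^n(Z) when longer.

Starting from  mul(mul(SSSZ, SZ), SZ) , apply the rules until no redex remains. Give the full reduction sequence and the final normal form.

Answer: normal form = SSSZ  (in 20 steps)

Derivation:
  start: mul(mul(SSSZ, SZ), SZ)
  step 1: mul(add(SZ, mul(SSZ, SZ)), SZ)
  step 2: mul(S(add(Z, mul(SSZ, SZ))), SZ)
  step 3: add(SZ, mul(add(Z, mul(SSZ, SZ)), SZ))
  step 4: S(add(Z, mul(add(Z, mul(SSZ, SZ)), SZ)))
  step 5: S(mul(add(Z, mul(SSZ, SZ)), SZ))
  step 6: S(mul(mul(SSZ, SZ), SZ))
  step 7: S(mul(add(SZ, mul(SZ, SZ)), SZ))
  step 8: S(mul(S(add(Z, mul(SZ, SZ))), SZ))
  step 9: S(add(SZ, mul(add(Z, mul(SZ, SZ)), SZ)))
  step 10: S(S(add(Z, mul(add(Z, mul(SZ, SZ)), SZ))))
  step 11: S(S(mul(add(Z, mul(SZ, SZ)), SZ)))
  step 12: S(S(mul(mul(SZ, SZ), SZ)))
  step 13: S(S(mul(add(SZ, mul(Z, SZ)), SZ)))
  step 14: S(S(mul(S(add(Z, mul(Z, SZ))), SZ)))
  step 15: S(S(add(SZ, mul(add(Z, mul(Z, SZ)), SZ))))
  step 16: S(S(S(add(Z, mul(add(Z, mul(Z, SZ)), SZ)))))
  step 17: S(S(S(mul(add(Z, mul(Z, SZ)), SZ))))
  step 18: S(S(S(mul(mul(Z, SZ), SZ))))
  step 19: S(S(S(mul(Z, SZ))))
  step 20: SSSZ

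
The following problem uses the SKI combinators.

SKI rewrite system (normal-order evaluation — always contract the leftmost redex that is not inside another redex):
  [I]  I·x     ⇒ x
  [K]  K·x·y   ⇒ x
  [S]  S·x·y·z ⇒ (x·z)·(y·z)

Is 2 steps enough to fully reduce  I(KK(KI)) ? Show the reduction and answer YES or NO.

  start: I(KK(KI))
  [1] KK(KI)
  [2] K

Answer: YES — reaches normal form K in 2 ≤ 2 steps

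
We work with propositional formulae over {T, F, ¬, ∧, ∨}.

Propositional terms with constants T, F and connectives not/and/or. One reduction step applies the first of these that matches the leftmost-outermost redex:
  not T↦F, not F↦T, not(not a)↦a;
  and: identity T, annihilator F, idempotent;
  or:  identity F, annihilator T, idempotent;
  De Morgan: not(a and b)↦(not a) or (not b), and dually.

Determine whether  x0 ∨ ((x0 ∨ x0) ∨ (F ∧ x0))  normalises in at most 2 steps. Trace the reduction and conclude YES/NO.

Answer: NO — after 2 steps the term is x0 ∨ (x0 ∨ F), not yet normal

Working:
  start: x0 ∨ ((x0 ∨ x0) ∨ (F ∧ x0))
  [1] x0 ∨ (x0 ∨ (F ∧ x0))
  [2] x0 ∨ (x0 ∨ F)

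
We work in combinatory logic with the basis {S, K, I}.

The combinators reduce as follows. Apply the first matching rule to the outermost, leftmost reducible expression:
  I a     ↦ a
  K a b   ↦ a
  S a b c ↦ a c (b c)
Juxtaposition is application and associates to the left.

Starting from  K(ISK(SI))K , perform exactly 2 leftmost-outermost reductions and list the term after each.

  start: K(ISK(SI))K
  →1  ISK(SI)
  →2  SK(SI)

Answer: after 2 steps: SK(SI)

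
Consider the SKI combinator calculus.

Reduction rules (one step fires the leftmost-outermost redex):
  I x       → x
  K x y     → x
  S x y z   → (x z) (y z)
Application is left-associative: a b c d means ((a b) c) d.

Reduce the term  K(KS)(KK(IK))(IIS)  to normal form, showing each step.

  start: K(KS)(KK(IK))(IIS)
  [1] KS(IIS)
  [2] S

Answer: normal form = S  (in 2 steps)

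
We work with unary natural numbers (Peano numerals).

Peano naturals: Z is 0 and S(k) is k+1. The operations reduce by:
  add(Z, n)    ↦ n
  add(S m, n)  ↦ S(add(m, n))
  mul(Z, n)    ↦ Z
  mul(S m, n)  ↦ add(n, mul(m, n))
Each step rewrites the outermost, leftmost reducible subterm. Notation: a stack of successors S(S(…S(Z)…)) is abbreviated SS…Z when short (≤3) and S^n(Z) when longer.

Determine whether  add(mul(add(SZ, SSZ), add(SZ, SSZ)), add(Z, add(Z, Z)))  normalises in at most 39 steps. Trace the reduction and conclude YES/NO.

  start: add(mul(add(SZ, SSZ), add(SZ, SSZ)), add(Z, add(Z, Z)))
  step 1: add(mul(S(add(Z, SSZ)), add(SZ, SSZ)), add(Z, add(Z, Z)))
  step 2: add(add(add(SZ, SSZ), mul(add(Z, SSZ), add(SZ, SSZ))), add(Z, add(Z, Z)))
  step 3: add(add(S(add(Z, SSZ)), mul(add(Z, SSZ), add(SZ, SSZ))), add(Z, add(Z, Z)))
  step 4: add(S(add(add(Z, SSZ), mul(add(Z, SSZ), add(SZ, SSZ)))), add(Z, add(Z, Z)))
  step 5: S(add(add(add(Z, SSZ), mul(add(Z, SSZ), add(SZ, SSZ))), add(Z, add(Z, Z))))
  step 6: S(add(add(SSZ, mul(add(Z, SSZ), add(SZ, SSZ))), add(Z, add(Z, Z))))
  step 7: S(add(S(add(SZ, mul(add(Z, SSZ), add(SZ, SSZ)))), add(Z, add(Z, Z))))
  step 8: S(S(add(add(SZ, mul(add(Z, SSZ), add(SZ, SSZ))), add(Z, add(Z, Z)))))
  step 9: S(S(add(S(add(Z, mul(add(Z, SSZ), add(SZ, SSZ)))), add(Z, add(Z, Z)))))
  step 10: S(S(S(add(add(Z, mul(add(Z, SSZ), add(SZ, SSZ))), add(Z, add(Z, Z))))))
  step 11: S(S(S(add(mul(add(Z, SSZ), add(SZ, SSZ)), add(Z, add(Z, Z))))))
  step 12: S(S(S(add(mul(SSZ, add(SZ, SSZ)), add(Z, add(Z, Z))))))
  step 13: S(S(S(add(add(add(SZ, SSZ), mul(SZ, add(SZ, SSZ))), add(Z, add(Z, Z))))))
  step 14: S(S(S(add(add(S(add(Z, SSZ)), mul(SZ, add(SZ, SSZ))), add(Z, add(Z, Z))))))
  step 15: S(S(S(add(S(add(add(Z, SSZ), mul(SZ, add(SZ, SSZ)))), add(Z, add(Z, Z))))))
  step 16: S(S(S(S(add(add(add(Z, SSZ), mul(SZ, add(SZ, SSZ))), add(Z, add(Z, Z)))))))
  step 17: S(S(S(S(add(add(SSZ, mul(SZ, add(SZ, SSZ))), add(Z, add(Z, Z)))))))
  step 18: S(S(S(S(add(S(add(SZ, mul(SZ, add(SZ, SSZ)))), add(Z, add(Z, Z)))))))
  step 19: S(S(S(S(S(add(add(SZ, mul(SZ, add(SZ, SSZ))), add(Z, add(Z, Z))))))))
  step 20: S(S(S(S(S(add(S(add(Z, mul(SZ, add(SZ, SSZ)))), add(Z, add(Z, Z))))))))
  step 21: S(S(S(S(S(S(add(add(Z, mul(SZ, add(SZ, SSZ))), add(Z, add(Z, Z)))))))))
  step 22: S(S(S(S(S(S(add(mul(SZ, add(SZ, SSZ)), add(Z, add(Z, Z)))))))))
  step 23: S(S(S(S(S(S(add(add(add(SZ, SSZ), mul(Z, add(SZ, SSZ))), add(Z, add(Z, Z)))))))))
  step 24: S(S(S(S(S(S(add(add(S(add(Z, SSZ)), mul(Z, add(SZ, SSZ))), add(Z, add(Z, Z)))))))))
  step 25: S(S(S(S(S(S(add(S(add(add(Z, SSZ), mul(Z, add(SZ, SSZ)))), add(Z, add(Z, Z)))))))))
  step 26: S(S(S(S(S(S(S(add(add(add(Z, SSZ), mul(Z, add(SZ, SSZ))), add(Z, add(Z, Z))))))))))
  step 27: S(S(S(S(S(S(S(add(add(SSZ, mul(Z, add(SZ, SSZ))), add(Z, add(Z, Z))))))))))
  step 28: S(S(S(S(S(S(S(add(S(add(SZ, mul(Z, add(SZ, SSZ)))), add(Z, add(Z, Z))))))))))
  step 29: S(S(S(S(S(S(S(S(add(add(SZ, mul(Z, add(SZ, SSZ))), add(Z, add(Z, Z)))))))))))
  step 30: S(S(S(S(S(S(S(S(add(S(add(Z, mul(Z, add(SZ, SSZ)))), add(Z, add(Z, Z)))))))))))
  step 31: S(S(S(S(S(S(S(S(S(add(add(Z, mul(Z, add(SZ, SSZ))), add(Z, add(Z, Z))))))))))))
  step 32: S(S(S(S(S(S(S(S(S(add(mul(Z, add(SZ, SSZ)), add(Z, add(Z, Z))))))))))))
  step 33: S(S(S(S(S(S(S(S(S(add(Z, add(Z, add(Z, Z))))))))))))
  step 34: S(S(S(S(S(S(S(S(S(add(Z, add(Z, Z)))))))))))
  step 35: S(S(S(S(S(S(S(S(S(add(Z, Z))))))))))
  step 36: S^9(Z)

Answer: YES — reaches normal form S^9(Z) in 36 ≤ 39 steps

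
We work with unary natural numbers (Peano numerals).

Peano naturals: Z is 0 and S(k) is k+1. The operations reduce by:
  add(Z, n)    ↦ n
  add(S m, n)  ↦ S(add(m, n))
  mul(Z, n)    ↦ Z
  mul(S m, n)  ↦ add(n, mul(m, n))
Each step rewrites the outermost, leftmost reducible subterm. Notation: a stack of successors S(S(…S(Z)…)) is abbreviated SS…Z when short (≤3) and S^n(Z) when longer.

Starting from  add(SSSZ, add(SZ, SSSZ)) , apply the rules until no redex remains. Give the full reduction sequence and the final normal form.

  start: add(SSSZ, add(SZ, SSSZ))
  →1  S(add(SSZ, add(SZ, SSSZ)))
  →2  S(S(add(SZ, add(SZ, SSSZ))))
  →3  S(S(S(add(Z, add(SZ, SSSZ)))))
  →4  S(S(S(add(SZ, SSSZ))))
  →5  S(S(S(S(add(Z, SSSZ)))))
  →6  S^7(Z)

Answer: normal form = S^7(Z)  (in 6 steps)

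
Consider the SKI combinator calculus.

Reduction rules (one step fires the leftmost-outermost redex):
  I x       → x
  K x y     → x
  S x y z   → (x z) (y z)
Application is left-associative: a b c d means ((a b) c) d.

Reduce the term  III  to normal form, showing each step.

  start: III
  [1] II
  [2] I

Answer: normal form = I  (in 2 steps)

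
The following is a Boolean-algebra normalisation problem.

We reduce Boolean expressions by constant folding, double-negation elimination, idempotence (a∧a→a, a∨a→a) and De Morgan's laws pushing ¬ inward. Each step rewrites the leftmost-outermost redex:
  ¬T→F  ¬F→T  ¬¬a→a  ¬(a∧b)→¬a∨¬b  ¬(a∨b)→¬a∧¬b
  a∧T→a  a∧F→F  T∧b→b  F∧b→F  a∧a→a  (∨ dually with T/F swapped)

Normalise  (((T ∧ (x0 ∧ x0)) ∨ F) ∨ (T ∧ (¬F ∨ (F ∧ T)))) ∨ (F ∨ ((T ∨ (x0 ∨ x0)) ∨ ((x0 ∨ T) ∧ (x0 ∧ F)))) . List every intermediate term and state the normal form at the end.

  start: (((T ∧ (x0 ∧ x0)) ∨ F) ∨ (T ∧ (¬F ∨ (F ∧ T)))) ∨ (F ∨ ((T ∨ (x0 ∨ x0)) ∨ ((x0 ∨ T) ∧ (x0 ∧ F))))
  [1] ((T ∧ (x0 ∧ x0)) ∨ (T ∧ (¬F ∨ (F ∧ T)))) ∨ (F ∨ ((T ∨ (x0 ∨ x0)) ∨ ((x0 ∨ T) ∧ (x0 ∧ F))))
  [2] ((x0 ∧ x0) ∨ (T ∧ (¬F ∨ (F ∧ T)))) ∨ (F ∨ ((T ∨ (x0 ∨ x0)) ∨ ((x0 ∨ T) ∧ (x0 ∧ F))))
  [3] (x0 ∨ (T ∧ (¬F ∨ (F ∧ T)))) ∨ (F ∨ ((T ∨ (x0 ∨ x0)) ∨ ((x0 ∨ T) ∧ (x0 ∧ F))))
  [4] (x0 ∨ (¬F ∨ (F ∧ T))) ∨ (F ∨ ((T ∨ (x0 ∨ x0)) ∨ ((x0 ∨ T) ∧ (x0 ∧ F))))
  [5] (x0 ∨ (T ∨ (F ∧ T))) ∨ (F ∨ ((T ∨ (x0 ∨ x0)) ∨ ((x0 ∨ T) ∧ (x0 ∧ F))))
  [6] (x0 ∨ T) ∨ (F ∨ ((T ∨ (x0 ∨ x0)) ∨ ((x0 ∨ T) ∧ (x0 ∧ F))))
  [7] T ∨ (F ∨ ((T ∨ (x0 ∨ x0)) ∨ ((x0 ∨ T) ∧ (x0 ∧ F))))
  [8] T

Answer: normal form = T  (in 8 steps)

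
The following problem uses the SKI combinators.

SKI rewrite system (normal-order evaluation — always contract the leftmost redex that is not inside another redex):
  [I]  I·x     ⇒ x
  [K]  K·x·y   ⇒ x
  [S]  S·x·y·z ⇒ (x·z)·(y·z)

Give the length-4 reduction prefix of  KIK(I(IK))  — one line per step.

  start: KIK(I(IK))
  [1] I(I(IK))
  [2] I(IK)
  [3] IK
  [4] K

Answer: after 4 steps: K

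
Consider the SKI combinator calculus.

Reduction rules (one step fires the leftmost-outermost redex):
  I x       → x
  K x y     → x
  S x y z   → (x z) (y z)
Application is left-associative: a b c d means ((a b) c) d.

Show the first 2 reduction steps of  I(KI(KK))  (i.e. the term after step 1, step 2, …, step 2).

  start: I(KI(KK))
  →1  KI(KK)
  →2  I

Answer: after 2 steps: I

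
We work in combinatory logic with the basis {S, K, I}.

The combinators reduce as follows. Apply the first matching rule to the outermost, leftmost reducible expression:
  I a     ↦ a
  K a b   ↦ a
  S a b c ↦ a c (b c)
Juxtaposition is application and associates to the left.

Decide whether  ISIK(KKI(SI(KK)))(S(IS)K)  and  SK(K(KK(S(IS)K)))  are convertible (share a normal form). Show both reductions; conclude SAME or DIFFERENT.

Answer: SAME — A ⇓ SK(KK), B ⇓ SK(KK)

Working:
Term A:
  start: ISIK(KKI(SI(KK)))(S(IS)K)
  [1] SIK(KKI(SI(KK)))(S(IS)K)
  [2] I(KKI(SI(KK)))(K(KKI(SI(KK))))(S(IS)K)
  [3] KKI(SI(KK))(K(KKI(SI(KK))))(S(IS)K)
  [4] K(SI(KK))(K(KKI(SI(KK))))(S(IS)K)
  [5] SI(KK)(S(IS)K)
  [6] I(S(IS)K)(KK(S(IS)K))
  [7] S(IS)K(KK(S(IS)K))
  [8] IS(KK(S(IS)K))(K(KK(S(IS)K)))
  [9] S(KK(S(IS)K))(K(KK(S(IS)K)))
  [10] SK(K(KK(S(IS)K)))
  [11] SK(KK)

Term B:
  start: SK(K(KK(S(IS)K)))
  [1] SK(KK)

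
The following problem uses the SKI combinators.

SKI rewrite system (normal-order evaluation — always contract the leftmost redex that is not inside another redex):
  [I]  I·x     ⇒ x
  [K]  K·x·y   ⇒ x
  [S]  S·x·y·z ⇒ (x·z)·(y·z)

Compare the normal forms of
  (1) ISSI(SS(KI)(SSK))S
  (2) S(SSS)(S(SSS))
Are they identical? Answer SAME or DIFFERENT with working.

Answer: SAME — A ⇓ S(SSS)(S(SSS)), B ⇓ S(SSS)(S(SSS))

Working:
Term A:
  start: ISSI(SS(KI)(SSK))S
  step 1: SSI(SS(KI)(SSK))S
  step 2: S(SS(KI)(SSK))(I(SS(KI)(SSK)))S
  step 3: SS(KI)(SSK)S(I(SS(KI)(SSK))S)
  step 4: S(SSK)(KI(SSK))S(I(SS(KI)(SSK))S)
  step 5: SSKS(KI(SSK)S)(I(SS(KI)(SSK))S)
  step 6: SS(KS)(KI(SSK)S)(I(SS(KI)(SSK))S)
  step 7: S(KI(SSK)S)(KS(KI(SSK)S))(I(SS(KI)(SSK))S)
  step 8: KI(SSK)S(I(SS(KI)(SSK))S)(KS(KI(SSK)S)(I(SS(KI)(SSK))S))
  step 9: IS(I(SS(KI)(SSK))S)(KS(KI(SSK)S)(I(SS(KI)(SSK))S))
  step 10: S(I(SS(KI)(SSK))S)(KS(KI(SSK)S)(I(SS(KI)(SSK))S))
  step 11: S(SS(KI)(SSK)S)(KS(KI(SSK)S)(I(SS(KI)(SSK))S))
  step 12: S(S(SSK)(KI(SSK))S)(KS(KI(SSK)S)(I(SS(KI)(SSK))S))
  step 13: S(SSKS(KI(SSK)S))(KS(KI(SSK)S)(I(SS(KI)(SSK))S))
  step 14: S(SS(KS)(KI(SSK)S))(KS(KI(SSK)S)(I(SS(KI)(SSK))S))
  step 15: S(S(KI(SSK)S)(KS(KI(SSK)S)))(KS(KI(SSK)S)(I(SS(KI)(SSK))S))
  step 16: S(S(IS)(KS(KI(SSK)S)))(KS(KI(SSK)S)(I(SS(KI)(SSK))S))
  step 17: S(SS(KS(KI(SSK)S)))(KS(KI(SSK)S)(I(SS(KI)(SSK))S))
  step 18: S(SSS)(KS(KI(SSK)S)(I(SS(KI)(SSK))S))
  step 19: S(SSS)(S(I(SS(KI)(SSK))S))
  step 20: S(SSS)(S(SS(KI)(SSK)S))
  step 21: S(SSS)(S(S(SSK)(KI(SSK))S))
  step 22: S(SSS)(S(SSKS(KI(SSK)S)))
  step 23: S(SSS)(S(SS(KS)(KI(SSK)S)))
  step 24: S(SSS)(S(S(KI(SSK)S)(KS(KI(SSK)S))))
  step 25: S(SSS)(S(S(IS)(KS(KI(SSK)S))))
  step 26: S(SSS)(S(SS(KS(KI(SSK)S))))
  step 27: S(SSS)(S(SSS))

Term B:
  start: S(SSS)(S(SSS))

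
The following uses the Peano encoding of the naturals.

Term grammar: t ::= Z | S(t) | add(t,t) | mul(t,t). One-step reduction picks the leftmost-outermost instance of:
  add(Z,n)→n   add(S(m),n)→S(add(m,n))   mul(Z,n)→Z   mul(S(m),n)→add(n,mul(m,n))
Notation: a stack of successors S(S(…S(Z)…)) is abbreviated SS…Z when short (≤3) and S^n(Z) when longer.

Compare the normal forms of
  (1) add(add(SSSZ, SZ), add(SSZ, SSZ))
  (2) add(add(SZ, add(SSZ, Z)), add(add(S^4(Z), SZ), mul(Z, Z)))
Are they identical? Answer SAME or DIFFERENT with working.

Term A:
  start: add(add(SSSZ, SZ), add(SSZ, SSZ))
  →1  add(S(add(SSZ, SZ)), add(SSZ, SSZ))
  →2  S(add(add(SSZ, SZ), add(SSZ, SSZ)))
  →3  S(add(S(add(SZ, SZ)), add(SSZ, SSZ)))
  →4  S(S(add(add(SZ, SZ), add(SSZ, SSZ))))
  →5  S(S(add(S(add(Z, SZ)), add(SSZ, SSZ))))
  →6  S(S(S(add(add(Z, SZ), add(SSZ, SSZ)))))
  →7  S(S(S(add(SZ, add(SSZ, SSZ)))))
  →8  S(S(S(S(add(Z, add(SSZ, SSZ))))))
  →9  S(S(S(S(add(SSZ, SSZ)))))
  →10  S(S(S(S(S(add(SZ, SSZ))))))
  →11  S(S(S(S(S(S(add(Z, SSZ)))))))
  →12  S^8(Z)

Term B:
  start: add(add(SZ, add(SSZ, Z)), add(add(S^4(Z), SZ), mul(Z, Z)))
  →1  add(S(add(Z, add(SSZ, Z))), add(add(S^4(Z), SZ), mul(Z, Z)))
  →2  S(add(add(Z, add(SSZ, Z)), add(add(S^4(Z), SZ), mul(Z, Z))))
  →3  S(add(add(SSZ, Z), add(add(S^4(Z), SZ), mul(Z, Z))))
  →4  S(add(S(add(SZ, Z)), add(add(S^4(Z), SZ), mul(Z, Z))))
  →5  S(S(add(add(SZ, Z), add(add(S^4(Z), SZ), mul(Z, Z)))))
  →6  S(S(add(S(add(Z, Z)), add(add(S^4(Z), SZ), mul(Z, Z)))))
  →7  S(S(S(add(add(Z, Z), add(add(S^4(Z), SZ), mul(Z, Z))))))
  →8  S(S(S(add(Z, add(add(S^4(Z), SZ), mul(Z, Z))))))
  →9  S(S(S(add(add(S^4(Z), SZ), mul(Z, Z)))))
  →10  S(S(S(add(S(add(SSSZ, SZ)), mul(Z, Z)))))
  →11  S(S(S(S(add(add(SSSZ, SZ), mul(Z, Z))))))
  →12  S(S(S(S(add(S(add(SSZ, SZ)), mul(Z, Z))))))
  →13  S(S(S(S(S(add(add(SSZ, SZ), mul(Z, Z)))))))
  →14  S(S(S(S(S(add(S(add(SZ, SZ)), mul(Z, Z)))))))
  →15  S(S(S(S(S(S(add(add(SZ, SZ), mul(Z, Z))))))))
  →16  S(S(S(S(S(S(add(S(add(Z, SZ)), mul(Z, Z))))))))
  →17  S(S(S(S(S(S(S(add(add(Z, SZ), mul(Z, Z)))))))))
  →18  S(S(S(S(S(S(S(add(SZ, mul(Z, Z)))))))))
  →19  S(S(S(S(S(S(S(S(add(Z, mul(Z, Z))))))))))
  →20  S(S(S(S(S(S(S(S(mul(Z, Z)))))))))
  →21  S^8(Z)

Answer: SAME — A ⇓ S^8(Z), B ⇓ S^8(Z)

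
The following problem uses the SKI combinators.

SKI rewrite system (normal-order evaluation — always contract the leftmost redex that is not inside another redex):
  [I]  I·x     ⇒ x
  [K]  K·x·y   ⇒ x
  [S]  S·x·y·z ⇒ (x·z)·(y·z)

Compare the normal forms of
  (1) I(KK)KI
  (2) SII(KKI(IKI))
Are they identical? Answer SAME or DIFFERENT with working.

Term A:
  start: I(KK)KI
  [1] KKKI
  [2] KI

Term B:
  start: SII(KKI(IKI))
  [1] I(KKI(IKI))(I(KKI(IKI)))
  [2] KKI(IKI)(I(KKI(IKI)))
  [3] K(IKI)(I(KKI(IKI)))
  [4] IKI
  [5] KI

Answer: SAME — A ⇓ KI, B ⇓ KI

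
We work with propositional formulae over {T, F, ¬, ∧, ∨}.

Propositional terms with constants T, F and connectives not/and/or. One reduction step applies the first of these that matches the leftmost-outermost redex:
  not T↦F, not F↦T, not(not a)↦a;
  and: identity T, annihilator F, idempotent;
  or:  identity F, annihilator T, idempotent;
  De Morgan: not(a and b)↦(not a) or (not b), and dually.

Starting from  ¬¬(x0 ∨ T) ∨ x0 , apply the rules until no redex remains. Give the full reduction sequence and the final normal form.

  start: ¬¬(x0 ∨ T) ∨ x0
  [1] (x0 ∨ T) ∨ x0
  [2] T ∨ x0
  [3] T

Answer: normal form = T  (in 3 steps)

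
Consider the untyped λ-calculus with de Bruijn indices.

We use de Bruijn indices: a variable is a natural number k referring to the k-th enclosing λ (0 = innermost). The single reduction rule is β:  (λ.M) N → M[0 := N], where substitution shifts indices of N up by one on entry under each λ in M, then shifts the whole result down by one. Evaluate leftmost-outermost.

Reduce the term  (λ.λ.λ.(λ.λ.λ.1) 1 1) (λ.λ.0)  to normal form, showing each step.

Answer: normal form = λ.λ.λ.2  (in 3 steps)

Reduction:
  start: (λ.λ.λ.(λ.λ.λ.1) 1 1) (λ.λ.0)
  [1] λ.λ.(λ.λ.λ.1) 1 1
  [2] λ.λ.(λ.λ.1) 1
  [3] λ.λ.λ.2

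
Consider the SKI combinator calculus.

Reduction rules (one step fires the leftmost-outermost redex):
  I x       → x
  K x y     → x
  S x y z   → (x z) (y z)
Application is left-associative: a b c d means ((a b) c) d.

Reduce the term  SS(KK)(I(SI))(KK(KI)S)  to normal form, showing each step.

  start: SS(KK)(I(SI))(KK(KI)S)
  →1  S(I(SI))(KK(I(SI)))(KK(KI)S)
  →2  I(SI)(KK(KI)S)(KK(I(SI))(KK(KI)S))
  →3  SI(KK(KI)S)(KK(I(SI))(KK(KI)S))
  →4  I(KK(I(SI))(KK(KI)S))(KK(KI)S(KK(I(SI))(KK(KI)S)))
  →5  KK(I(SI))(KK(KI)S)(KK(KI)S(KK(I(SI))(KK(KI)S)))
  →6  K(KK(KI)S)(KK(KI)S(KK(I(SI))(KK(KI)S)))
  →7  KK(KI)S
  →8  KS

Answer: normal form = KS  (in 8 steps)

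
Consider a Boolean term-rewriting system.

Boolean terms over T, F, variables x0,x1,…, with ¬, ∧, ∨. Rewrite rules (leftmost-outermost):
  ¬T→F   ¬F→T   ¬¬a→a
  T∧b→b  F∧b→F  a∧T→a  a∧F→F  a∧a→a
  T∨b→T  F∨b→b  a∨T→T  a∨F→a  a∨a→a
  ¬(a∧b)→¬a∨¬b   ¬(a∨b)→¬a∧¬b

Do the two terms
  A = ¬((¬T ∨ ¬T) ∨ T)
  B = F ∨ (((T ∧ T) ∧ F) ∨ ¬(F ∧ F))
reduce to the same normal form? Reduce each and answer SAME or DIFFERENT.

Term A:
  start: ¬((¬T ∨ ¬T) ∨ T)
  step 1: ¬(¬T ∨ ¬T) ∧ ¬T
  step 2: (¬¬T ∧ ¬¬T) ∧ ¬T
  step 3: ¬¬T ∧ ¬T
  step 4: T ∧ ¬T
  step 5: ¬T
  step 6: F

Term B:
  start: F ∨ (((T ∧ T) ∧ F) ∨ ¬(F ∧ F))
  step 1: ((T ∧ T) ∧ F) ∨ ¬(F ∧ F)
  step 2: F ∨ ¬(F ∧ F)
  step 3: ¬(F ∧ F)
  step 4: ¬F ∨ ¬F
  step 5: ¬F
  step 6: T

Answer: DIFFERENT — A ⇓ F, B ⇓ T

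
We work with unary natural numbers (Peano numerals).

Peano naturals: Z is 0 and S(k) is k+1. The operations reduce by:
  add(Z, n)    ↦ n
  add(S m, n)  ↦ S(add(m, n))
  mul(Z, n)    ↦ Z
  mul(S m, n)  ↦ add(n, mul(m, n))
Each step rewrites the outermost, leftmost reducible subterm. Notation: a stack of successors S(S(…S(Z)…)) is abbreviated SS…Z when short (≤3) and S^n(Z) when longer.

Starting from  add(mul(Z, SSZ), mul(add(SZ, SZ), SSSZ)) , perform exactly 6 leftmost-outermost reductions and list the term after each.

  start: add(mul(Z, SSZ), mul(add(SZ, SZ), SSSZ))
  step 1: add(Z, mul(add(SZ, SZ), SSSZ))
  step 2: mul(add(SZ, SZ), SSSZ)
  step 3: mul(S(add(Z, SZ)), SSSZ)
  step 4: add(SSSZ, mul(add(Z, SZ), SSSZ))
  step 5: S(add(SSZ, mul(add(Z, SZ), SSSZ)))
  step 6: S(S(add(SZ, mul(add(Z, SZ), SSSZ))))

Answer: after 6 steps: S(S(add(SZ, mul(add(Z, SZ), SSSZ))))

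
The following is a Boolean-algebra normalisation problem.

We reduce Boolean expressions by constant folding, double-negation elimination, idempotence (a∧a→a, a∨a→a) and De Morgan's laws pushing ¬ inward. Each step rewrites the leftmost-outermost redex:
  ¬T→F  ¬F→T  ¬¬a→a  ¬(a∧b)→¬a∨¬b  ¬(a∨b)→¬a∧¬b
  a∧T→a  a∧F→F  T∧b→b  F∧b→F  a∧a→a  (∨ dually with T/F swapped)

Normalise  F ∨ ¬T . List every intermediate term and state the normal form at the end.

Answer: normal form = F  (in 2 steps)

Reduction:
  start: F ∨ ¬T
  [1] ¬T
  [2] F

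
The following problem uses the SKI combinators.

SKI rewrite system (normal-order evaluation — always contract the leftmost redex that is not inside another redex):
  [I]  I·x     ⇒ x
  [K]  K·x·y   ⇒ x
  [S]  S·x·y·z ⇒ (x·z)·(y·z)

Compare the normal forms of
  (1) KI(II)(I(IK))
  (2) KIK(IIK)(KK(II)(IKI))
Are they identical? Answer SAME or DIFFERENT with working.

Term A:
  start: KI(II)(I(IK))
  [1] I(I(IK))
  [2] I(IK)
  [3] IK
  [4] K

Term B:
  start: KIK(IIK)(KK(II)(IKI))
  [1] I(IIK)(KK(II)(IKI))
  [2] IIK(KK(II)(IKI))
  [3] IK(KK(II)(IKI))
  [4] K(KK(II)(IKI))
  [5] K(K(IKI))
  [6] K(K(KI))

Answer: DIFFERENT — A ⇓ K, B ⇓ K(K(KI))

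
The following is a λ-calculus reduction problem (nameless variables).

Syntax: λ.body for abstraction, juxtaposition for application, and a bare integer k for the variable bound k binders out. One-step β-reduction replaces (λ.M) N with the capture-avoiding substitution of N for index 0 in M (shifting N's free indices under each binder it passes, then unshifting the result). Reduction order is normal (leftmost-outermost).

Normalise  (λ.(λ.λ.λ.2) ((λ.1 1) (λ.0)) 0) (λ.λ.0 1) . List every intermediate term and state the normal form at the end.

Answer: normal form = λ.λ.0 (λ.λ.0 1)  (in 5 steps)

Reduction:
  start: (λ.(λ.λ.λ.2) ((λ.1 1) (λ.0)) 0) (λ.λ.0 1)
  →1  (λ.λ.λ.2) ((λ.(λ.λ.0 1) (λ.λ.0 1)) (λ.0)) (λ.λ.0 1)
  →2  (λ.λ.(λ.(λ.λ.0 1) (λ.λ.0 1)) (λ.0)) (λ.λ.0 1)
  →3  λ.(λ.(λ.λ.0 1) (λ.λ.0 1)) (λ.0)
  →4  λ.(λ.λ.0 1) (λ.λ.0 1)
  →5  λ.λ.0 (λ.λ.0 1)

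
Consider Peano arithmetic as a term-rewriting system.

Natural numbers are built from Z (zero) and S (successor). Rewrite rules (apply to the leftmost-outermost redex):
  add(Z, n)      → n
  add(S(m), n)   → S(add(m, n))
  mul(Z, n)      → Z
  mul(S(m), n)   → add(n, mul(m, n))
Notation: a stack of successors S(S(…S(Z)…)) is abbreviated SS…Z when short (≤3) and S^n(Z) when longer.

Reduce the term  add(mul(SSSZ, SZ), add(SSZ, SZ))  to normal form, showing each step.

  start: add(mul(SSSZ, SZ), add(SSZ, SZ))
  [1] add(add(SZ, mul(SSZ, SZ)), add(SSZ, SZ))
  [2] add(S(add(Z, mul(SSZ, SZ))), add(SSZ, SZ))
  [3] S(add(add(Z, mul(SSZ, SZ)), add(SSZ, SZ)))
  [4] S(add(mul(SSZ, SZ), add(SSZ, SZ)))
  [5] S(add(add(SZ, mul(SZ, SZ)), add(SSZ, SZ)))
  [6] S(add(S(add(Z, mul(SZ, SZ))), add(SSZ, SZ)))
  [7] S(S(add(add(Z, mul(SZ, SZ)), add(SSZ, SZ))))
  [8] S(S(add(mul(SZ, SZ), add(SSZ, SZ))))
  [9] S(S(add(add(SZ, mul(Z, SZ)), add(SSZ, SZ))))
  [10] S(S(add(S(add(Z, mul(Z, SZ))), add(SSZ, SZ))))
  [11] S(S(S(add(add(Z, mul(Z, SZ)), add(SSZ, SZ)))))
  [12] S(S(S(add(mul(Z, SZ), add(SSZ, SZ)))))
  [13] S(S(S(add(Z, add(SSZ, SZ)))))
  [14] S(S(S(add(SSZ, SZ))))
  [15] S(S(S(S(add(SZ, SZ)))))
  [16] S(S(S(S(S(add(Z, SZ))))))
  [17] S^6(Z)

Answer: normal form = S^6(Z)  (in 17 steps)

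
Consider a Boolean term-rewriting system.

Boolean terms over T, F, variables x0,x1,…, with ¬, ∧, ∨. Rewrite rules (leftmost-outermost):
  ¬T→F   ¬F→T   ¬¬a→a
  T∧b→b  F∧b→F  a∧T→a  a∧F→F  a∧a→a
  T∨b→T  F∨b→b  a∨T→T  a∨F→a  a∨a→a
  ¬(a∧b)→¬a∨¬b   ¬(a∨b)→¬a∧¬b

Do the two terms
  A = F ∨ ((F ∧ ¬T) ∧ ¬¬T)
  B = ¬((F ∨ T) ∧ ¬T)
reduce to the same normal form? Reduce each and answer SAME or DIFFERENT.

Answer: DIFFERENT — A ⇓ F, B ⇓ T

Derivation:
Term A:
  start: F ∨ ((F ∧ ¬T) ∧ ¬¬T)
  →1  (F ∧ ¬T) ∧ ¬¬T
  →2  F ∧ ¬¬T
  →3  F

Term B:
  start: ¬((F ∨ T) ∧ ¬T)
  →1  ¬(F ∨ T) ∨ ¬¬T
  →2  (¬F ∧ ¬T) ∨ ¬¬T
  →3  (T ∧ ¬T) ∨ ¬¬T
  →4  ¬T ∨ ¬¬T
  →5  F ∨ ¬¬T
  →6  ¬¬T
  →7  T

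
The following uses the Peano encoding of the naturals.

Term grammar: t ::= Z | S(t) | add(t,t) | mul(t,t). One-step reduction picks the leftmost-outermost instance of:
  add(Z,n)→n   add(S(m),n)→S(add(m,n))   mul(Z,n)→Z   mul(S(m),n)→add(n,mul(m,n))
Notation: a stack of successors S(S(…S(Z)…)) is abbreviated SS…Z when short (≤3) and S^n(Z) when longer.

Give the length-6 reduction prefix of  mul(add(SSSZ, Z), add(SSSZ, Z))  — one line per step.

Answer: after 6 steps: S(S(add(add(SZ, Z), mul(add(SSZ, Z), add(SSSZ, Z)))))

Working:
  start: mul(add(SSSZ, Z), add(SSSZ, Z))
  [1] mul(S(add(SSZ, Z)), add(SSSZ, Z))
  [2] add(add(SSSZ, Z), mul(add(SSZ, Z), add(SSSZ, Z)))
  [3] add(S(add(SSZ, Z)), mul(add(SSZ, Z), add(SSSZ, Z)))
  [4] S(add(add(SSZ, Z), mul(add(SSZ, Z), add(SSSZ, Z))))
  [5] S(add(S(add(SZ, Z)), mul(add(SSZ, Z), add(SSSZ, Z))))
  [6] S(S(add(add(SZ, Z), mul(add(SSZ, Z), add(SSSZ, Z)))))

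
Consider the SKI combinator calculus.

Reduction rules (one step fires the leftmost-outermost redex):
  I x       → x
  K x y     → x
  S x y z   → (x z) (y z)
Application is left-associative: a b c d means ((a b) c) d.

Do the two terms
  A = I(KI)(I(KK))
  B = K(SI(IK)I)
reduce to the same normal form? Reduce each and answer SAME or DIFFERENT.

Term A:
  start: I(KI)(I(KK))
  [1] KI(I(KK))
  [2] I

Term B:
  start: K(SI(IK)I)
  [1] K(II(IKI))
  [2] K(I(IKI))
  [3] K(IKI)
  [4] K(KI)

Answer: DIFFERENT — A ⇓ I, B ⇓ K(KI)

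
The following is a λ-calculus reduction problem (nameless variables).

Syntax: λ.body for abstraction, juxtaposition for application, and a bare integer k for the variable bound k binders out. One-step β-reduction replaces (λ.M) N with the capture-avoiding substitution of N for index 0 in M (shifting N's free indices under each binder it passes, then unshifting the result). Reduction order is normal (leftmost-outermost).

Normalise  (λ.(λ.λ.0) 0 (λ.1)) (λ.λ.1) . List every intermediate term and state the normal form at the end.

Answer: normal form = λ.λ.λ.1  (in 3 steps)

Reduction:
  start: (λ.(λ.λ.0) 0 (λ.1)) (λ.λ.1)
  [1] (λ.λ.0) (λ.λ.1) (λ.λ.λ.1)
  [2] (λ.0) (λ.λ.λ.1)
  [3] λ.λ.λ.1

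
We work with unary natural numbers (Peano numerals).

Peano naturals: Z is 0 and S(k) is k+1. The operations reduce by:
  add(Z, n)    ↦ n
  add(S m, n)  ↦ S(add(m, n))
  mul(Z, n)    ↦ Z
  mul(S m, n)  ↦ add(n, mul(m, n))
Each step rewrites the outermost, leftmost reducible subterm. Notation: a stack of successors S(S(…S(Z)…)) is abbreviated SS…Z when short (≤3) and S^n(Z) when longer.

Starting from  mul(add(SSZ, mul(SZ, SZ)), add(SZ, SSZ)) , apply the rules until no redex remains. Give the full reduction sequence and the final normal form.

Answer: normal form = S^9(Z)  (in 29 steps)

Reduction:
  start: mul(add(SSZ, mul(SZ, SZ)), add(SZ, SSZ))
  step 1: mul(S(add(SZ, mul(SZ, SZ))), add(SZ, SSZ))
  step 2: add(add(SZ, SSZ), mul(add(SZ, mul(SZ, SZ)), add(SZ, SSZ)))
  step 3: add(S(add(Z, SSZ)), mul(add(SZ, mul(SZ, SZ)), add(SZ, SSZ)))
  step 4: S(add(add(Z, SSZ), mul(add(SZ, mul(SZ, SZ)), add(SZ, SSZ))))
  step 5: S(add(SSZ, mul(add(SZ, mul(SZ, SZ)), add(SZ, SSZ))))
  step 6: S(S(add(SZ, mul(add(SZ, mul(SZ, SZ)), add(SZ, SSZ)))))
  step 7: S(S(S(add(Z, mul(add(SZ, mul(SZ, SZ)), add(SZ, SSZ))))))
  step 8: S(S(S(mul(add(SZ, mul(SZ, SZ)), add(SZ, SSZ)))))
  step 9: S(S(S(mul(S(add(Z, mul(SZ, SZ))), add(SZ, SSZ)))))
  step 10: S(S(S(add(add(SZ, SSZ), mul(add(Z, mul(SZ, SZ)), add(SZ, SSZ))))))
  step 11: S(S(S(add(S(add(Z, SSZ)), mul(add(Z, mul(SZ, SZ)), add(SZ, SSZ))))))
  step 12: S(S(S(S(add(add(Z, SSZ), mul(add(Z, mul(SZ, SZ)), add(SZ, SSZ)))))))
  step 13: S(S(S(S(add(SSZ, mul(add(Z, mul(SZ, SZ)), add(SZ, SSZ)))))))
  step 14: S(S(S(S(S(add(SZ, mul(add(Z, mul(SZ, SZ)), add(SZ, SSZ))))))))
  step 15: S(S(S(S(S(S(add(Z, mul(add(Z, mul(SZ, SZ)), add(SZ, SSZ)))))))))
  step 16: S(S(S(S(S(S(mul(add(Z, mul(SZ, SZ)), add(SZ, SSZ))))))))
  step 17: S(S(S(S(S(S(mul(mul(SZ, SZ), add(SZ, SSZ))))))))
  step 18: S(S(S(S(S(S(mul(add(SZ, mul(Z, SZ)), add(SZ, SSZ))))))))
  step 19: S(S(S(S(S(S(mul(S(add(Z, mul(Z, SZ))), add(SZ, SSZ))))))))
  step 20: S(S(S(S(S(S(add(add(SZ, SSZ), mul(add(Z, mul(Z, SZ)), add(SZ, SSZ)))))))))
  step 21: S(S(S(S(S(S(add(S(add(Z, SSZ)), mul(add(Z, mul(Z, SZ)), add(SZ, SSZ)))))))))
  step 22: S(S(S(S(S(S(S(add(add(Z, SSZ), mul(add(Z, mul(Z, SZ)), add(SZ, SSZ))))))))))
  step 23: S(S(S(S(S(S(S(add(SSZ, mul(add(Z, mul(Z, SZ)), add(SZ, SSZ))))))))))
  step 24: S(S(S(S(S(S(S(S(add(SZ, mul(add(Z, mul(Z, SZ)), add(SZ, SSZ)))))))))))
  step 25: S(S(S(S(S(S(S(S(S(add(Z, mul(add(Z, mul(Z, SZ)), add(SZ, SSZ))))))))))))
  step 26: S(S(S(S(S(S(S(S(S(mul(add(Z, mul(Z, SZ)), add(SZ, SSZ)))))))))))
  step 27: S(S(S(S(S(S(S(S(S(mul(mul(Z, SZ), add(SZ, SSZ)))))))))))
  step 28: S(S(S(S(S(S(S(S(S(mul(Z, add(SZ, SSZ)))))))))))
  step 29: S^9(Z)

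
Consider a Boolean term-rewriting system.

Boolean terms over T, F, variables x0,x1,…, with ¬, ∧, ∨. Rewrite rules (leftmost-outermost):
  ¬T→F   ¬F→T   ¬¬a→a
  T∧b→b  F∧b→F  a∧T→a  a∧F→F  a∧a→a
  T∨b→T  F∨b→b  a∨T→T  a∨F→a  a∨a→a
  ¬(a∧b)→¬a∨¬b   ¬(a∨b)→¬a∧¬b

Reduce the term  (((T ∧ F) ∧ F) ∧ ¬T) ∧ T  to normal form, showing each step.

  start: (((T ∧ F) ∧ F) ∧ ¬T) ∧ T
  →1  ((T ∧ F) ∧ F) ∧ ¬T
  →2  F ∧ ¬T
  →3  F

Answer: normal form = F  (in 3 steps)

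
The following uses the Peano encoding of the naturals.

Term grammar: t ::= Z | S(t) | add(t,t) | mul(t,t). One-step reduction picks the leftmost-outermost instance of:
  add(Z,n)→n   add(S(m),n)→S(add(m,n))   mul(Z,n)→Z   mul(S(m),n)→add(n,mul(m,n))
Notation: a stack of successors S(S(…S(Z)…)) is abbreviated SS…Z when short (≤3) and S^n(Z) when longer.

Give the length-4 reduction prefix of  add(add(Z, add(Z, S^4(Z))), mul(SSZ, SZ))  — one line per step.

Answer: after 4 steps: S(S(add(SSZ, mul(SSZ, SZ))))

Derivation:
  start: add(add(Z, add(Z, S^4(Z))), mul(SSZ, SZ))
  step 1: add(add(Z, S^4(Z)), mul(SSZ, SZ))
  step 2: add(S^4(Z), mul(SSZ, SZ))
  step 3: S(add(SSSZ, mul(SSZ, SZ)))
  step 4: S(S(add(SSZ, mul(SSZ, SZ))))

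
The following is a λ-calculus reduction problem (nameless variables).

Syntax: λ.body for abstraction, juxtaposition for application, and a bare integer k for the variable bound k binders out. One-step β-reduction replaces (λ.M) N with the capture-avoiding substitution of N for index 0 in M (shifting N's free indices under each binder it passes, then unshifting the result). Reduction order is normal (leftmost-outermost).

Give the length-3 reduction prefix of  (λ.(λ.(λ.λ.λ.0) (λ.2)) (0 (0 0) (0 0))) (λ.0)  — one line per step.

  start: (λ.(λ.(λ.λ.λ.0) (λ.2)) (0 (0 0) (0 0))) (λ.0)
  step 1: (λ.(λ.λ.λ.0) (λ.λ.0)) ((λ.0) ((λ.0) (λ.0)) ((λ.0) (λ.0)))
  step 2: (λ.λ.λ.0) (λ.λ.0)
  step 3: λ.λ.0

Answer: after 3 steps: λ.λ.0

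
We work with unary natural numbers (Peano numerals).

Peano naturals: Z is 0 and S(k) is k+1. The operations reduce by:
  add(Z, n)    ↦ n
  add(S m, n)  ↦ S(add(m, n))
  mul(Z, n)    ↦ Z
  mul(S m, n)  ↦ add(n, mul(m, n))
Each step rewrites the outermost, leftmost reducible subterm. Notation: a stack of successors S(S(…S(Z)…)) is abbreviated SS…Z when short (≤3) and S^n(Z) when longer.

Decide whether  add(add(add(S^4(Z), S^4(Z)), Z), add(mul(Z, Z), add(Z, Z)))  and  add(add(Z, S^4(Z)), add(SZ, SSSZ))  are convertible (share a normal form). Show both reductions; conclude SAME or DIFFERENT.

Term A:
  start: add(add(add(S^4(Z), S^4(Z)), Z), add(mul(Z, Z), add(Z, Z)))
  step 1: add(add(S(add(SSSZ, S^4(Z))), Z), add(mul(Z, Z), add(Z, Z)))
  step 2: add(S(add(add(SSSZ, S^4(Z)), Z)), add(mul(Z, Z), add(Z, Z)))
  step 3: S(add(add(add(SSSZ, S^4(Z)), Z), add(mul(Z, Z), add(Z, Z))))
  step 4: S(add(add(S(add(SSZ, S^4(Z))), Z), add(mul(Z, Z), add(Z, Z))))
  step 5: S(add(S(add(add(SSZ, S^4(Z)), Z)), add(mul(Z, Z), add(Z, Z))))
  step 6: S(S(add(add(add(SSZ, S^4(Z)), Z), add(mul(Z, Z), add(Z, Z)))))
  step 7: S(S(add(add(S(add(SZ, S^4(Z))), Z), add(mul(Z, Z), add(Z, Z)))))
  step 8: S(S(add(S(add(add(SZ, S^4(Z)), Z)), add(mul(Z, Z), add(Z, Z)))))
  step 9: S(S(S(add(add(add(SZ, S^4(Z)), Z), add(mul(Z, Z), add(Z, Z))))))
  step 10: S(S(S(add(add(S(add(Z, S^4(Z))), Z), add(mul(Z, Z), add(Z, Z))))))
  step 11: S(S(S(add(S(add(add(Z, S^4(Z)), Z)), add(mul(Z, Z), add(Z, Z))))))
  step 12: S(S(S(S(add(add(add(Z, S^4(Z)), Z), add(mul(Z, Z), add(Z, Z)))))))
  step 13: S(S(S(S(add(add(S^4(Z), Z), add(mul(Z, Z), add(Z, Z)))))))
  step 14: S(S(S(S(add(S(add(SSSZ, Z)), add(mul(Z, Z), add(Z, Z)))))))
  step 15: S(S(S(S(S(add(add(SSSZ, Z), add(mul(Z, Z), add(Z, Z))))))))
  step 16: S(S(S(S(S(add(S(add(SSZ, Z)), add(mul(Z, Z), add(Z, Z))))))))
  step 17: S(S(S(S(S(S(add(add(SSZ, Z), add(mul(Z, Z), add(Z, Z)))))))))
  step 18: S(S(S(S(S(S(add(S(add(SZ, Z)), add(mul(Z, Z), add(Z, Z)))))))))
  step 19: S(S(S(S(S(S(S(add(add(SZ, Z), add(mul(Z, Z), add(Z, Z))))))))))
  step 20: S(S(S(S(S(S(S(add(S(add(Z, Z)), add(mul(Z, Z), add(Z, Z))))))))))
  step 21: S(S(S(S(S(S(S(S(add(add(Z, Z), add(mul(Z, Z), add(Z, Z)))))))))))
  step 22: S(S(S(S(S(S(S(S(add(Z, add(mul(Z, Z), add(Z, Z)))))))))))
  step 23: S(S(S(S(S(S(S(S(add(mul(Z, Z), add(Z, Z))))))))))
  step 24: S(S(S(S(S(S(S(S(add(Z, add(Z, Z))))))))))
  step 25: S(S(S(S(S(S(S(S(add(Z, Z)))))))))
  step 26: S^8(Z)

Term B:
  start: add(add(Z, S^4(Z)), add(SZ, SSSZ))
  step 1: add(S^4(Z), add(SZ, SSSZ))
  step 2: S(add(SSSZ, add(SZ, SSSZ)))
  step 3: S(S(add(SSZ, add(SZ, SSSZ))))
  step 4: S(S(S(add(SZ, add(SZ, SSSZ)))))
  step 5: S(S(S(S(add(Z, add(SZ, SSSZ))))))
  step 6: S(S(S(S(add(SZ, SSSZ)))))
  step 7: S(S(S(S(S(add(Z, SSSZ))))))
  step 8: S^8(Z)

Answer: SAME — A ⇓ S^8(Z), B ⇓ S^8(Z)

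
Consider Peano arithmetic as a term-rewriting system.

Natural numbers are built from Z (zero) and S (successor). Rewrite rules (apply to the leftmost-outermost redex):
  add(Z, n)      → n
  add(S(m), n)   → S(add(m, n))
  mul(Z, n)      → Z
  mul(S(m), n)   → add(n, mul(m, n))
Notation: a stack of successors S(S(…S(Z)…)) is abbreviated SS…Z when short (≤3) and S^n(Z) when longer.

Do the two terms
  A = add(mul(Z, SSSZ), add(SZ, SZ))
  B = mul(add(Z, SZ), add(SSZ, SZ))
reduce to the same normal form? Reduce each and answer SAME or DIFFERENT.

Answer: DIFFERENT — A ⇓ SSZ, B ⇓ SSSZ

Derivation:
Term A:
  start: add(mul(Z, SSSZ), add(SZ, SZ))
  →1  add(Z, add(SZ, SZ))
  →2  add(SZ, SZ)
  →3  S(add(Z, SZ))
  →4  SSZ

Term B:
  start: mul(add(Z, SZ), add(SSZ, SZ))
  →1  mul(SZ, add(SSZ, SZ))
  →2  add(add(SSZ, SZ), mul(Z, add(SSZ, SZ)))
  →3  add(S(add(SZ, SZ)), mul(Z, add(SSZ, SZ)))
  →4  S(add(add(SZ, SZ), mul(Z, add(SSZ, SZ))))
  →5  S(add(S(add(Z, SZ)), mul(Z, add(SSZ, SZ))))
  →6  S(S(add(add(Z, SZ), mul(Z, add(SSZ, SZ)))))
  →7  S(S(add(SZ, mul(Z, add(SSZ, SZ)))))
  →8  S(S(S(add(Z, mul(Z, add(SSZ, SZ))))))
  →9  S(S(S(mul(Z, add(SSZ, SZ)))))
  →10  SSSZ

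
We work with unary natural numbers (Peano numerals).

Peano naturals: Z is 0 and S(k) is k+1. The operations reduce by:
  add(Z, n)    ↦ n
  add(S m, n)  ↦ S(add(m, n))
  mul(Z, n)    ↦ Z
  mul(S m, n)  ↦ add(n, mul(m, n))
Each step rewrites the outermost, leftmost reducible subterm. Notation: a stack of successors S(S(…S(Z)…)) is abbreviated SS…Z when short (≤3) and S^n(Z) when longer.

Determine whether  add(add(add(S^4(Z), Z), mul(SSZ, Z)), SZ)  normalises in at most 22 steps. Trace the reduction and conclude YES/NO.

  start: add(add(add(S^4(Z), Z), mul(SSZ, Z)), SZ)
  [1] add(add(S(add(SSSZ, Z)), mul(SSZ, Z)), SZ)
  [2] add(S(add(add(SSSZ, Z), mul(SSZ, Z))), SZ)
  [3] S(add(add(add(SSSZ, Z), mul(SSZ, Z)), SZ))
  [4] S(add(add(S(add(SSZ, Z)), mul(SSZ, Z)), SZ))
  [5] S(add(S(add(add(SSZ, Z), mul(SSZ, Z))), SZ))
  [6] S(S(add(add(add(SSZ, Z), mul(SSZ, Z)), SZ)))
  [7] S(S(add(add(S(add(SZ, Z)), mul(SSZ, Z)), SZ)))
  [8] S(S(add(S(add(add(SZ, Z), mul(SSZ, Z))), SZ)))
  [9] S(S(S(add(add(add(SZ, Z), mul(SSZ, Z)), SZ))))
  [10] S(S(S(add(add(S(add(Z, Z)), mul(SSZ, Z)), SZ))))
  [11] S(S(S(add(S(add(add(Z, Z), mul(SSZ, Z))), SZ))))
  [12] S(S(S(S(add(add(add(Z, Z), mul(SSZ, Z)), SZ)))))
  [13] S(S(S(S(add(add(Z, mul(SSZ, Z)), SZ)))))
  [14] S(S(S(S(add(mul(SSZ, Z), SZ)))))
  [15] S(S(S(S(add(add(Z, mul(SZ, Z)), SZ)))))
  [16] S(S(S(S(add(mul(SZ, Z), SZ)))))
  [17] S(S(S(S(add(add(Z, mul(Z, Z)), SZ)))))
  [18] S(S(S(S(add(mul(Z, Z), SZ)))))
  [19] S(S(S(S(add(Z, SZ)))))
  [20] S^5(Z)

Answer: YES — reaches normal form S^5(Z) in 20 ≤ 22 steps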